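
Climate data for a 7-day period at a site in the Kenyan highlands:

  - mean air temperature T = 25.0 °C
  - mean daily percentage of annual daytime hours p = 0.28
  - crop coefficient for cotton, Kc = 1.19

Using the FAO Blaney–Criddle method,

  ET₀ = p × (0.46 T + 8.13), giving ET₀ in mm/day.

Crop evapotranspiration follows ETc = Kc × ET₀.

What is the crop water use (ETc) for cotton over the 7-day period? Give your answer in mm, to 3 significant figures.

ET₀ = 0.28 × (0.46 × 25.0 + 8.13) = 0.28 × 19.630 = 5.4964 mm/d
ETc = Kc × ET₀ = 1.19 × 5.4964 = 6.5407 mm/d
Over 7 days: 6.5407 × 7 = 45.785 mm

45.8 mm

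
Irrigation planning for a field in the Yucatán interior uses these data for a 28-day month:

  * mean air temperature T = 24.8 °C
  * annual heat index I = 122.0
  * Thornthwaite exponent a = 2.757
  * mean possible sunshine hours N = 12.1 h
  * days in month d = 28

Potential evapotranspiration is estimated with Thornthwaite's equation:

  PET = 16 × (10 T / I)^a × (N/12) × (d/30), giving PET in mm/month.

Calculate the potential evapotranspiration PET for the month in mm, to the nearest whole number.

10T/I = 10 × 24.8 / 122.0 = 2.0328
(10T/I)^a = 2.0328^2.757 = 7.0700
Uncorrected PET = 16 × 7.0700 = 113.120 mm
Correction = (N/12)(d/30) = (12.1/12)(28/30) = 0.9411
PET = 113.120 × 0.9411 = 106.457 mm/month

106 mm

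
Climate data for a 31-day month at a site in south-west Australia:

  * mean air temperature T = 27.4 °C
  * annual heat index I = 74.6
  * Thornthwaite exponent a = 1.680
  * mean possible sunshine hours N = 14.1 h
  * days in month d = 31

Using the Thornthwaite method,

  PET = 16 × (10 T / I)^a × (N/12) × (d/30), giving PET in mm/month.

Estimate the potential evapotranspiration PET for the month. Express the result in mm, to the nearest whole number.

10T/I = 10 × 27.4 / 74.6 = 3.6729
(10T/I)^a = 3.6729^1.680 = 8.8964
Uncorrected PET = 16 × 8.8964 = 142.342 mm
Correction = (N/12)(d/30) = (14.1/12)(31/30) = 1.2142
PET = 142.342 × 1.2142 = 172.832 mm/month

173 mm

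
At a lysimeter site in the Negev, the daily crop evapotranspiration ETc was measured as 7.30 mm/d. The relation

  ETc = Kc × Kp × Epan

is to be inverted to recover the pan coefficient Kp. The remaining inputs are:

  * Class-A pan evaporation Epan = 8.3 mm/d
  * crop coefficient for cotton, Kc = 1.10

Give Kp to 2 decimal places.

0.80

ETc = Kc × Kp × Epan  ⇒  Kp = ETc / (Kc × Epan)
Kp = 7.30 / (1.10 × 8.3) = 7.30 / 9.130 = 0.7996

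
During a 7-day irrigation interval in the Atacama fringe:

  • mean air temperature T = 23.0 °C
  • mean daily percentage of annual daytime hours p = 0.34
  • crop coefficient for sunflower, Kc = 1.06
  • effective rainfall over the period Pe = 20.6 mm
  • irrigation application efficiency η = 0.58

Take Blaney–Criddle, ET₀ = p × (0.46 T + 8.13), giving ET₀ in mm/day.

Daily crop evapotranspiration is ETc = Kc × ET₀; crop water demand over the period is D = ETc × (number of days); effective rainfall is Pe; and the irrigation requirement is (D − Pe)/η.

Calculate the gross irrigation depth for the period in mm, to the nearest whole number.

46 mm

ET₀ = 0.34 × (0.46 × 23.0 + 8.13) = 0.34 × 18.710 = 6.3614 mm/d
ETc = Kc × ET₀ = 1.06 × 6.3614 = 6.7431 mm/d
Crop demand D = ETc × 7 d = 6.7431 × 7 = 47.202 mm
D − Pe = 47.202 − 20.6 = 26.602 mm
Gross irrigation = 26.602 / 0.58 = 45.866 mm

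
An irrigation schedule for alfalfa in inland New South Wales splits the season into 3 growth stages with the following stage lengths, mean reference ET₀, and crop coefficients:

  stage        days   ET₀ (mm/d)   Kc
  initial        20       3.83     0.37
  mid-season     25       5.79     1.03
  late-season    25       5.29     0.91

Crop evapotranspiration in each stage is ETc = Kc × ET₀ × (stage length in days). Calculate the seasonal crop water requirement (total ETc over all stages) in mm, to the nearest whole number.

initial: 0.37 × 3.83 × 20 = 28.34 mm
mid-season: 1.03 × 5.79 × 25 = 149.09 mm
late-season: 0.91 × 5.29 × 25 = 120.35 mm
Seasonal total = 297.78 mm

298 mm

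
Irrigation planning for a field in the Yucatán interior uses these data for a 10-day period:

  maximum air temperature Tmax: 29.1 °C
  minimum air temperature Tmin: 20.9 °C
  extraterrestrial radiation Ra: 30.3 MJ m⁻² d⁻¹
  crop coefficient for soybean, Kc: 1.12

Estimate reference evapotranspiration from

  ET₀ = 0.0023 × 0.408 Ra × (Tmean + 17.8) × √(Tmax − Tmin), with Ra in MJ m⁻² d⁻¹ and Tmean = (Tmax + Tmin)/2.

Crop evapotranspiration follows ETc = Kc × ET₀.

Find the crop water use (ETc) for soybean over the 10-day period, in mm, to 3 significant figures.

39.0 mm

Tmean = (29.1 + 20.9)/2 = 25.00 °C
0.408 Ra = 0.408 × 30.3 = 12.3624 mm/d equivalent
ET₀ = 0.0023 × 12.3624 × (25.00 + 17.8) × √8.2 = 0.0023 × 12.3624 × 42.80 × 2.8636 = 3.4849 mm/d
ETc = Kc × ET₀ = 1.12 × 3.4849 = 3.9031 mm/d
Over 10 days: 3.9031 × 10 = 39.031 mm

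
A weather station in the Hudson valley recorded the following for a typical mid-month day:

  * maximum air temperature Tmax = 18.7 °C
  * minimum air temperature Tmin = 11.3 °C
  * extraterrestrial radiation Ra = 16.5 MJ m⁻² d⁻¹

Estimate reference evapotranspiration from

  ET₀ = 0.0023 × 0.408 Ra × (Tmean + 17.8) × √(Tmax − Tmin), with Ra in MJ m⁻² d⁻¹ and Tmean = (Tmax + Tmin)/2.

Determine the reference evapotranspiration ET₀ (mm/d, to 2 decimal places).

Tmean = (18.7 + 11.3)/2 = 15.00 °C
0.408 Ra = 0.408 × 16.5 = 6.7320 mm/d equivalent
ET₀ = 0.0023 × 6.7320 × (15.00 + 17.8) × √7.4 = 0.0023 × 6.7320 × 32.80 × 2.7203 = 1.3815 mm/d

1.38 mm/d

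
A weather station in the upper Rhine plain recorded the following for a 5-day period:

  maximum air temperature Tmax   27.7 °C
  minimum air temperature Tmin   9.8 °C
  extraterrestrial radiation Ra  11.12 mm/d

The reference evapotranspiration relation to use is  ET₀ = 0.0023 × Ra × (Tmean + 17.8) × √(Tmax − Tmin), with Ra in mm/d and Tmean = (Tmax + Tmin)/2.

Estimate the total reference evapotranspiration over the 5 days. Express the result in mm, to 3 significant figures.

Tmean = (27.7 + 9.8)/2 = 18.75 °C
ET₀ = 0.0023 × 11.12 × (18.75 + 17.8) × √17.9 = 0.0023 × 11.12 × 36.55 × 4.2308 = 3.9550 mm/d
Over 5 days: 3.9550 × 5 = 19.775 mm

19.8 mm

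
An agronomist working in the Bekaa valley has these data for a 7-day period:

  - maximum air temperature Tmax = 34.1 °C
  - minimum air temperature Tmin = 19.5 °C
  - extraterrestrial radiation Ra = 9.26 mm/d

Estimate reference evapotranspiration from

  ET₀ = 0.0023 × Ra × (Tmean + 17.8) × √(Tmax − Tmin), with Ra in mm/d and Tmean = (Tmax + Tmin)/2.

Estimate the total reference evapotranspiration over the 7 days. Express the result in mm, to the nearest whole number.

Tmean = (34.1 + 19.5)/2 = 26.80 °C
ET₀ = 0.0023 × 9.26 × (26.80 + 17.8) × √14.6 = 0.0023 × 9.26 × 44.60 × 3.8210 = 3.6295 mm/d
Over 7 days: 3.6295 × 7 = 25.407 mm

25 mm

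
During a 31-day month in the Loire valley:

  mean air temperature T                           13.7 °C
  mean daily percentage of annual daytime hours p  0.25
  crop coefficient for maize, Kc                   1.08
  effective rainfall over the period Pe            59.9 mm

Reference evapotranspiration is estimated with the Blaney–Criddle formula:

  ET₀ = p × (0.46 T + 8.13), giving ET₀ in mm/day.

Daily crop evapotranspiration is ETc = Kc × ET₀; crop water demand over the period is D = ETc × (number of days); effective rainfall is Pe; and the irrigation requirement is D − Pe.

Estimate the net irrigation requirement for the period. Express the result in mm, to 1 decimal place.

60.9 mm

ET₀ = 0.25 × (0.46 × 13.7 + 8.13) = 0.25 × 14.432 = 3.6080 mm/d
ETc = Kc × ET₀ = 1.08 × 3.6080 = 3.8966 mm/d
Crop demand D = ETc × 31 d = 3.8966 × 31 = 120.795 mm
D − Pe = 120.795 − 59.9 = 60.895 mm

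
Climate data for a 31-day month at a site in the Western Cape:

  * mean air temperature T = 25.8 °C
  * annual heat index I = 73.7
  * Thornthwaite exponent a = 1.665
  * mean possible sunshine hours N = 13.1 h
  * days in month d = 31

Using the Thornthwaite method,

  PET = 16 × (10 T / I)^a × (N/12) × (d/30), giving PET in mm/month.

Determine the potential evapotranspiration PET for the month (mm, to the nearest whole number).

10T/I = 10 × 25.8 / 73.7 = 3.5007
(10T/I)^a = 3.5007^1.665 = 8.0541
Uncorrected PET = 16 × 8.0541 = 128.866 mm
Correction = (N/12)(d/30) = (13.1/12)(31/30) = 1.1281
PET = 128.866 × 1.1281 = 145.374 mm/month

145 mm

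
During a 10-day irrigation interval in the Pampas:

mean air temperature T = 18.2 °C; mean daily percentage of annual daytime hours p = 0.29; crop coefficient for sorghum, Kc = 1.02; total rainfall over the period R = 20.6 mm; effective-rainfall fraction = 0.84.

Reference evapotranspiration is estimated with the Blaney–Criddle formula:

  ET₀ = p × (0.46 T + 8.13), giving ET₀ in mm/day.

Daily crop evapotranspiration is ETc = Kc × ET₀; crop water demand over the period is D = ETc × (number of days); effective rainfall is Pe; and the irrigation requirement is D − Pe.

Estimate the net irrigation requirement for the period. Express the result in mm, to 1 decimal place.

31.5 mm

ET₀ = 0.29 × (0.46 × 18.2 + 8.13) = 0.29 × 16.502 = 4.7856 mm/d
ETc = Kc × ET₀ = 1.02 × 4.7856 = 4.8813 mm/d
Crop demand D = ETc × 10 d = 4.8813 × 10 = 48.813 mm
Pe = 0.84 × 20.6 = 17.304 mm
D − Pe = 48.813 − 17.304 = 31.509 mm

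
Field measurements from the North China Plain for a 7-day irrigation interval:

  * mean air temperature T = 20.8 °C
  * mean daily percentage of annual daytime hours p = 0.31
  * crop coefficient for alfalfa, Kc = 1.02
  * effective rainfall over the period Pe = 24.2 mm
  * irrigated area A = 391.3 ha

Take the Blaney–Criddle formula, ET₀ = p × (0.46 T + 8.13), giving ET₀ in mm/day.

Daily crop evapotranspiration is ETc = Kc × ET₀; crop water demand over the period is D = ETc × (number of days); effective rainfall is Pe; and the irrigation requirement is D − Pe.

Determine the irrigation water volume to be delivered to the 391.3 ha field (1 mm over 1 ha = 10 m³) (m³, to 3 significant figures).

58600 m³

ET₀ = 0.31 × (0.46 × 20.8 + 8.13) = 0.31 × 17.698 = 5.4864 mm/d
ETc = Kc × ET₀ = 1.02 × 5.4864 = 5.5961 mm/d
Crop demand D = ETc × 7 d = 5.5961 × 7 = 39.173 mm
D − Pe = 39.173 − 24.2 = 14.973 mm
Volume = 14.973 mm × 391.3 ha × 10 = 58589.3 m³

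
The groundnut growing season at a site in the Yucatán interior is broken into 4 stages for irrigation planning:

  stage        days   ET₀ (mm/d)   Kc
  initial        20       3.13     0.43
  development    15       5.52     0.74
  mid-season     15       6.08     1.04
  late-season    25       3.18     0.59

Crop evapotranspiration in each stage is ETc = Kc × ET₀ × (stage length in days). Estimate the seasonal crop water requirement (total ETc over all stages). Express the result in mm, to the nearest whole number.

230 mm

initial: 0.43 × 3.13 × 20 = 26.92 mm
development: 0.74 × 5.52 × 15 = 61.27 mm
mid-season: 1.04 × 6.08 × 15 = 94.85 mm
late-season: 0.59 × 3.18 × 25 = 46.91 mm
Seasonal total = 229.95 mm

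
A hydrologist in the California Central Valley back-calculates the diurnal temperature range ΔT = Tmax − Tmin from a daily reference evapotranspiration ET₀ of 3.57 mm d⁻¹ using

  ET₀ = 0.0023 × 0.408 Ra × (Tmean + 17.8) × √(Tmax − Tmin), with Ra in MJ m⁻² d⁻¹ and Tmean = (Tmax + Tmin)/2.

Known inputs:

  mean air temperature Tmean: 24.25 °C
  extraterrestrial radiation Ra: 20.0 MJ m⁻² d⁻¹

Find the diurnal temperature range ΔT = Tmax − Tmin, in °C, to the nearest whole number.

√ΔT = ET₀ / [0.0023 × 0.408 × Ra × (Tmean+17.8)] = 3.57 / (0.0023 × 8.1600 × 42.05) = 4.5236
ΔT = 4.5236² = 20.463 °C

20 °C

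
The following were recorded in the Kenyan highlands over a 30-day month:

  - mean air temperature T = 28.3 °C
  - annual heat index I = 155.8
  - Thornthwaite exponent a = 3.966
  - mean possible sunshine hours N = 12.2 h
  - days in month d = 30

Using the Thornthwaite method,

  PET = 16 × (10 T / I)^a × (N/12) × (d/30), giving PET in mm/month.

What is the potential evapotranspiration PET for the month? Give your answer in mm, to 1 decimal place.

173.5 mm

10T/I = 10 × 28.3 / 155.8 = 1.8164
(10T/I)^a = 1.8164^3.966 = 10.6668
Uncorrected PET = 16 × 10.6668 = 170.669 mm
Correction = (N/12)(d/30) = (12.2/12)(30/30) = 1.0167
PET = 170.669 × 1.0167 = 173.519 mm/month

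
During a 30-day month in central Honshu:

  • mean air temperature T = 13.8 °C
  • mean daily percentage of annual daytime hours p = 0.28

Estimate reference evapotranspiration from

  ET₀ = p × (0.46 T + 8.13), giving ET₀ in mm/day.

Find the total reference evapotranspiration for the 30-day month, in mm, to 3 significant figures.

ET₀ = 0.28 × (0.46 × 13.8 + 8.13) = 0.28 × 14.478 = 4.0538 mm/d
Monthly total = 4.0538 × 30 = 121.614 mm

122 mm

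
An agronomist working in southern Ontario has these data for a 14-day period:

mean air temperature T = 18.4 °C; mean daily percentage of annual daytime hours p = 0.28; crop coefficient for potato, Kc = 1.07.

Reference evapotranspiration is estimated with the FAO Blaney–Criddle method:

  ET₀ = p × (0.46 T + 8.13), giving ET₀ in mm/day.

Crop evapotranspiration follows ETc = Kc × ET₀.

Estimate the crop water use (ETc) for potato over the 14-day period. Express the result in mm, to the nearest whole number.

70 mm

ET₀ = 0.28 × (0.46 × 18.4 + 8.13) = 0.28 × 16.594 = 4.6463 mm/d
ETc = Kc × ET₀ = 1.07 × 4.6463 = 4.9715 mm/d
Over 14 days: 4.9715 × 14 = 69.601 mm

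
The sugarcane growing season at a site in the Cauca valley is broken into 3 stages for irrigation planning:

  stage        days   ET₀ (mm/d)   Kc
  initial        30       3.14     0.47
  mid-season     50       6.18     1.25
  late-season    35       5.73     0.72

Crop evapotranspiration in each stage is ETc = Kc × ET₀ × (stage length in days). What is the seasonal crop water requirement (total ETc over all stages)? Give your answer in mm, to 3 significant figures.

initial: 0.47 × 3.14 × 30 = 44.27 mm
mid-season: 1.25 × 6.18 × 50 = 386.25 mm
late-season: 0.72 × 5.73 × 35 = 144.40 mm
Seasonal total = 574.92 mm

575 mm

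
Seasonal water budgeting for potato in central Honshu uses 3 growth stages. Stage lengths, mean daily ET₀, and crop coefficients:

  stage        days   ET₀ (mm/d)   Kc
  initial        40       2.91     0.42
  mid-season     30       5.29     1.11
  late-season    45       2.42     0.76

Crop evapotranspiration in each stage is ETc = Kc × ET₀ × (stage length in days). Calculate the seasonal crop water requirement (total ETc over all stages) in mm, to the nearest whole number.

initial: 0.42 × 2.91 × 40 = 48.89 mm
mid-season: 1.11 × 5.29 × 30 = 176.16 mm
late-season: 0.76 × 2.42 × 45 = 82.76 mm
Seasonal total = 307.81 mm

308 mm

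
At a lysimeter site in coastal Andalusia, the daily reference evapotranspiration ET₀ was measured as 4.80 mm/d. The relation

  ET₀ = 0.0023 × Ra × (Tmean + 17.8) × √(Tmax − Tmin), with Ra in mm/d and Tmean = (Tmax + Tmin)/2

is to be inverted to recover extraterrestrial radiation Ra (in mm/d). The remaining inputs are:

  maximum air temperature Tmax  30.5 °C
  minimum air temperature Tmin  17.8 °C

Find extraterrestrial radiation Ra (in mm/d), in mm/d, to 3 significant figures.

14.0 mm/d

Tmean = 24.15 °C; √ΔT = 3.5637
Ra = ET₀ / [0.0023 × (Tmean+17.8) × √ΔT] = 4.80 / (0.0023 × 41.95 × 3.5637) = 13.960 mm/d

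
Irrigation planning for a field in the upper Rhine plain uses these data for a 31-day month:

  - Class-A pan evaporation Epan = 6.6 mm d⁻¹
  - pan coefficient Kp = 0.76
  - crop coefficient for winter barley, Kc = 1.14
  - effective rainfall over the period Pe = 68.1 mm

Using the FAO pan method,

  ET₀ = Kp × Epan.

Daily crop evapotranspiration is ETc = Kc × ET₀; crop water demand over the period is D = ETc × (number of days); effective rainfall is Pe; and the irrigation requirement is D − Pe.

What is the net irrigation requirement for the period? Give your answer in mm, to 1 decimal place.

ET₀ = 0.76 × 6.6 = 5.0160 mm/d
ETc = Kc × ET₀ = 1.14 × 5.0160 = 5.7182 mm/d
Crop demand D = ETc × 31 d = 5.7182 × 31 = 177.264 mm
D − Pe = 177.264 − 68.1 = 109.164 mm

109.2 mm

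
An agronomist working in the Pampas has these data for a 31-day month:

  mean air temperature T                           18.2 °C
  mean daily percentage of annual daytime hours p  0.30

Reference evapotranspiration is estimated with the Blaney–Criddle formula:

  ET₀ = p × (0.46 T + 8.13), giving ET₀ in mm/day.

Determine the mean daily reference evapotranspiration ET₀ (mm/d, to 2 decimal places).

ET₀ = 0.30 × (0.46 × 18.2 + 8.13) = 0.30 × 16.502 = 4.9506 mm/d

4.95 mm/d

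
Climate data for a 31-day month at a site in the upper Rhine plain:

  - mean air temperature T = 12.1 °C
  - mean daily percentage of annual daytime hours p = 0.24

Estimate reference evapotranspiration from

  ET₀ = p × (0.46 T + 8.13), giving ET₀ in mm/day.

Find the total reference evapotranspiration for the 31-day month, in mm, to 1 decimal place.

ET₀ = 0.24 × (0.46 × 12.1 + 8.13) = 0.24 × 13.696 = 3.2870 mm/d
Monthly total = 3.2870 × 31 = 101.897 mm

101.9 mm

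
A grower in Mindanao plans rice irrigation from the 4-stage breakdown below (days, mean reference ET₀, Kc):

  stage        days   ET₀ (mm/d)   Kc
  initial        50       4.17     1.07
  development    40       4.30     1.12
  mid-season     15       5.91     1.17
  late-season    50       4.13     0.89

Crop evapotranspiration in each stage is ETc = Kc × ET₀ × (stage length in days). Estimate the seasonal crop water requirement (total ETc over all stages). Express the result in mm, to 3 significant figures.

initial: 1.07 × 4.17 × 50 = 223.10 mm
development: 1.12 × 4.30 × 40 = 192.64 mm
mid-season: 1.17 × 5.91 × 15 = 103.72 mm
late-season: 0.89 × 4.13 × 50 = 183.79 mm
Seasonal total = 703.25 mm

703 mm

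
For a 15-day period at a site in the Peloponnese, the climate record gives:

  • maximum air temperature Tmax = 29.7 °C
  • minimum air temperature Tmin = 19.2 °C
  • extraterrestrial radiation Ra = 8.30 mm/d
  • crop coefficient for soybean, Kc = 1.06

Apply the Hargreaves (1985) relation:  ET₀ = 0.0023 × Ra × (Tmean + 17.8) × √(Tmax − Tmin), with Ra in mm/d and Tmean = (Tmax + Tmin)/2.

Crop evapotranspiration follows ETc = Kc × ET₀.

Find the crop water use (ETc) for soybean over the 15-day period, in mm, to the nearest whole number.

Tmean = (29.7 + 19.2)/2 = 24.45 °C
ET₀ = 0.0023 × 8.30 × (24.45 + 17.8) × √10.5 = 0.0023 × 8.30 × 42.25 × 3.2404 = 2.6136 mm/d
ETc = Kc × ET₀ = 1.06 × 2.6136 = 2.7704 mm/d
Over 15 days: 2.7704 × 15 = 41.556 mm

42 mm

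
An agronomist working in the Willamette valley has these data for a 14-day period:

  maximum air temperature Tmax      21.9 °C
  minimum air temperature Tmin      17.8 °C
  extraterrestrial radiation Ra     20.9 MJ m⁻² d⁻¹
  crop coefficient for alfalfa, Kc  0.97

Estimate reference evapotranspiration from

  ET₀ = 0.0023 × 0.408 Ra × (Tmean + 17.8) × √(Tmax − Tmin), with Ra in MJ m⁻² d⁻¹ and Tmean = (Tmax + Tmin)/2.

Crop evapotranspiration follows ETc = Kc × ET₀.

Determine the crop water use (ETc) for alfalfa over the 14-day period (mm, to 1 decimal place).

Tmean = (21.9 + 17.8)/2 = 19.85 °C
0.408 Ra = 0.408 × 20.9 = 8.5272 mm/d equivalent
ET₀ = 0.0023 × 8.5272 × (19.85 + 17.8) × √4.1 = 0.0023 × 8.5272 × 37.65 × 2.0248 = 1.4951 mm/d
ETc = Kc × ET₀ = 0.97 × 1.4951 = 1.4502 mm/d
Over 14 days: 1.4502 × 14 = 20.303 mm

20.3 mm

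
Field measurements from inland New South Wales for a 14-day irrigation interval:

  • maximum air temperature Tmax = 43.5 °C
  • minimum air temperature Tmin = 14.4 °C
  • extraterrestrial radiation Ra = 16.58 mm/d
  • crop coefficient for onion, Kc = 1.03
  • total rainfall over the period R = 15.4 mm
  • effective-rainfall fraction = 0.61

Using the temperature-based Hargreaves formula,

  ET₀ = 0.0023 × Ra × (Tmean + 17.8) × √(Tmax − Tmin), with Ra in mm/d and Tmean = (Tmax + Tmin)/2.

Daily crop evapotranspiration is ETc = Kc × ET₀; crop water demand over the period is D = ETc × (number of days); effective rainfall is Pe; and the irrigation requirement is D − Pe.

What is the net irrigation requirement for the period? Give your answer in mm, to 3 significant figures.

129 mm

Tmean = (43.5 + 14.4)/2 = 28.95 °C
ET₀ = 0.0023 × 16.58 × (28.95 + 17.8) × √29.1 = 0.0023 × 16.58 × 46.75 × 5.3944 = 9.6169 mm/d
ETc = Kc × ET₀ = 1.03 × 9.6169 = 9.9054 mm/d
Crop demand D = ETc × 14 d = 9.9054 × 14 = 138.676 mm
Pe = 0.61 × 15.4 = 9.394 mm
D − Pe = 138.676 − 9.394 = 129.282 mm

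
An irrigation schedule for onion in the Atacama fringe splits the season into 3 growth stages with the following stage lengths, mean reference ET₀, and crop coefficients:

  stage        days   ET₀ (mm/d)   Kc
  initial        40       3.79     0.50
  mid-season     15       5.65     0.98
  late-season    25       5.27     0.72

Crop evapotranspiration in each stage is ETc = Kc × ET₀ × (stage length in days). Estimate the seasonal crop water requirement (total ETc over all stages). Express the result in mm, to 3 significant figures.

initial: 0.50 × 3.79 × 40 = 75.80 mm
mid-season: 0.98 × 5.65 × 15 = 83.06 mm
late-season: 0.72 × 5.27 × 25 = 94.86 mm
Seasonal total = 253.72 mm

254 mm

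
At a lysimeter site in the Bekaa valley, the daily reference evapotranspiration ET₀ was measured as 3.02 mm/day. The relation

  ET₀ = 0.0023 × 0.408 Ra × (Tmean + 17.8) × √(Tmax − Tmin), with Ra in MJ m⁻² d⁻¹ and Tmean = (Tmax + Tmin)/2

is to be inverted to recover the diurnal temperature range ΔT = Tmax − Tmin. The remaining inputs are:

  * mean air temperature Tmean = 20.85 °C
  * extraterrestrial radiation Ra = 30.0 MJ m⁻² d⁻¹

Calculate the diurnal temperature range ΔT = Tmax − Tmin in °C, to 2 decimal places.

7.70 °C

√ΔT = ET₀ / [0.0023 × 0.408 × Ra × (Tmean+17.8)] = 3.02 / (0.0023 × 12.2400 × 38.65) = 2.7755
ΔT = 2.7755² = 7.703 °C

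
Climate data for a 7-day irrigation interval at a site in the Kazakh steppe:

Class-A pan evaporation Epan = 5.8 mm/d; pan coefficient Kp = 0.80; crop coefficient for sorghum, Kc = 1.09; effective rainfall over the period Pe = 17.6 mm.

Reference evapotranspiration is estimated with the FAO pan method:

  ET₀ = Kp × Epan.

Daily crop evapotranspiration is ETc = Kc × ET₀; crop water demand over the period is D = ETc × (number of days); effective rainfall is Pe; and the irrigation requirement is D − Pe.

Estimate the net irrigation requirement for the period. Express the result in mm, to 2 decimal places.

ET₀ = 0.80 × 5.8 = 4.6400 mm/d
ETc = Kc × ET₀ = 1.09 × 4.6400 = 5.0576 mm/d
Crop demand D = ETc × 7 d = 5.0576 × 7 = 35.403 mm
D − Pe = 35.403 − 17.6 = 17.803 mm

17.80 mm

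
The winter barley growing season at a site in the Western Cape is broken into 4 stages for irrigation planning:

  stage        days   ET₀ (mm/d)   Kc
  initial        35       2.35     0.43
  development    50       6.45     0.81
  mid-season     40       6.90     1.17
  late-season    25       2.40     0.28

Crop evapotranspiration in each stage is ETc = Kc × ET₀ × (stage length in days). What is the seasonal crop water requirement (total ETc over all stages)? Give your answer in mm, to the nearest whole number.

initial: 0.43 × 2.35 × 35 = 35.37 mm
development: 0.81 × 6.45 × 50 = 261.23 mm
mid-season: 1.17 × 6.90 × 40 = 322.92 mm
late-season: 0.28 × 2.40 × 25 = 16.80 mm
Seasonal total = 636.32 mm

636 mm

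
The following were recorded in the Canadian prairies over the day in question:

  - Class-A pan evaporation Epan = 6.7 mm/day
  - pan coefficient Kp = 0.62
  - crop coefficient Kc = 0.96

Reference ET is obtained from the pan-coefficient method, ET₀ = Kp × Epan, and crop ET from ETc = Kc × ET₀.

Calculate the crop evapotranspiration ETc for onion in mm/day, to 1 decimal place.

4.0 mm/day

ET₀ = 0.62 × 6.7 = 4.1540 mm/d
ETc = Kc × ET₀ = 0.96 × 4.1540 = 3.9878 mm/d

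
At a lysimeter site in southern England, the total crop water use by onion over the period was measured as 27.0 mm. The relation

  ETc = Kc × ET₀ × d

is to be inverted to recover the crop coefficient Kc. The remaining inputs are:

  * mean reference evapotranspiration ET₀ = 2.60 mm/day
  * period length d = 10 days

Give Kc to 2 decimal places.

1.04

ETc = Kc × ET₀ × d  ⇒  Kc = ETc / (ET₀ × d)
Kc = 27.0 / (2.60 × 10) = 27.0 / 26.00 = 1.0385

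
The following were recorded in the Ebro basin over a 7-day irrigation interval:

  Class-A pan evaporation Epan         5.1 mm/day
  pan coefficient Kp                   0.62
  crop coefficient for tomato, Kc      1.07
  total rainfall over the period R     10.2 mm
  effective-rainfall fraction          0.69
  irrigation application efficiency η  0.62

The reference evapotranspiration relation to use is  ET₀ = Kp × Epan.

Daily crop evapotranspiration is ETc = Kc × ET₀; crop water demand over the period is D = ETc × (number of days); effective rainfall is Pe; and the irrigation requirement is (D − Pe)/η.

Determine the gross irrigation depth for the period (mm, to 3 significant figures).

26.8 mm

ET₀ = 0.62 × 5.1 = 3.1620 mm/d
ETc = Kc × ET₀ = 1.07 × 3.1620 = 3.3833 mm/d
Crop demand D = ETc × 7 d = 3.3833 × 7 = 23.683 mm
Pe = 0.69 × 10.2 = 7.038 mm
D − Pe = 23.683 − 7.038 = 16.645 mm
Gross irrigation = 16.645 / 0.62 = 26.847 mm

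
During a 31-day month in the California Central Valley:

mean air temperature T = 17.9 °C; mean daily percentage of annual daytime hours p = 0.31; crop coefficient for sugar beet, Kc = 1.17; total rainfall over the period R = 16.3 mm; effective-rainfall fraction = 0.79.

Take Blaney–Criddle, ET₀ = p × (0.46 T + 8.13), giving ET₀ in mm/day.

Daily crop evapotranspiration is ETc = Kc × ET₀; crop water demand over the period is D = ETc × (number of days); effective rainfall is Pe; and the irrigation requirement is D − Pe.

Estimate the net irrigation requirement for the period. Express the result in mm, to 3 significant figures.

171 mm

ET₀ = 0.31 × (0.46 × 17.9 + 8.13) = 0.31 × 16.364 = 5.0728 mm/d
ETc = Kc × ET₀ = 1.17 × 5.0728 = 5.9352 mm/d
Crop demand D = ETc × 31 d = 5.9352 × 31 = 183.991 mm
Pe = 0.79 × 16.3 = 12.877 mm
D − Pe = 183.991 − 12.877 = 171.114 mm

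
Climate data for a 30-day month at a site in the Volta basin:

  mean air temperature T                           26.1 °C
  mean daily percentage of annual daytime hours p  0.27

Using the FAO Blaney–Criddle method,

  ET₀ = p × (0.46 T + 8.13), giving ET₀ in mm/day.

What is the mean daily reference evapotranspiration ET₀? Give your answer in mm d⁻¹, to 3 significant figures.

ET₀ = 0.27 × (0.46 × 26.1 + 8.13) = 0.27 × 20.136 = 5.4367 mm/d

5.44 mm d⁻¹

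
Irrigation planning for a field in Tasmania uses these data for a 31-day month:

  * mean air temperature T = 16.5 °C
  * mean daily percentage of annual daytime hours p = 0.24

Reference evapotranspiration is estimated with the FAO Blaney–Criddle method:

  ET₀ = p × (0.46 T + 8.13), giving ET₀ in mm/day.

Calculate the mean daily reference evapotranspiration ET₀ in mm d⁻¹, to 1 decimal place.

3.8 mm d⁻¹

ET₀ = 0.24 × (0.46 × 16.5 + 8.13) = 0.24 × 15.720 = 3.7728 mm/d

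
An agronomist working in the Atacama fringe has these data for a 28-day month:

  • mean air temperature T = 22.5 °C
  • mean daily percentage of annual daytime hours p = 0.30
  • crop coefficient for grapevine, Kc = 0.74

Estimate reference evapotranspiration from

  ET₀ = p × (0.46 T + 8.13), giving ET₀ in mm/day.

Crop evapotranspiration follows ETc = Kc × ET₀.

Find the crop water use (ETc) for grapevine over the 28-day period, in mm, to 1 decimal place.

114.9 mm

ET₀ = 0.30 × (0.46 × 22.5 + 8.13) = 0.30 × 18.480 = 5.5440 mm/d
ETc = Kc × ET₀ = 0.74 × 5.5440 = 4.1026 mm/d
Over 28 days: 4.1026 × 28 = 114.873 mm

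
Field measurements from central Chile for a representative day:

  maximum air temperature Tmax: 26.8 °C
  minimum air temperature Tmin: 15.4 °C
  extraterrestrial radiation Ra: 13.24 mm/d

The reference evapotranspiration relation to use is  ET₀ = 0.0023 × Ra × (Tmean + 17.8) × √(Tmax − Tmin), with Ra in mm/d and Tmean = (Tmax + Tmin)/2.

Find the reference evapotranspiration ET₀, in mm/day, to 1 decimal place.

4.0 mm/day

Tmean = (26.8 + 15.4)/2 = 21.10 °C
ET₀ = 0.0023 × 13.24 × (21.10 + 17.8) × √11.4 = 0.0023 × 13.24 × 38.90 × 3.3764 = 3.9996 mm/d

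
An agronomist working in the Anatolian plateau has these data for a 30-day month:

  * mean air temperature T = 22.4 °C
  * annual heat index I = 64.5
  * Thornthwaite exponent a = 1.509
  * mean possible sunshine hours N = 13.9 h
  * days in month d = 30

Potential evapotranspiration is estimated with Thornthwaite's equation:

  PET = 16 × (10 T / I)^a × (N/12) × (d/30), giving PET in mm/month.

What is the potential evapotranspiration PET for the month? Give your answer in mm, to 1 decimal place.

121.3 mm

10T/I = 10 × 22.4 / 64.5 = 3.4729
(10T/I)^a = 3.4729^1.509 = 6.5449
Uncorrected PET = 16 × 6.5449 = 104.718 mm
Correction = (N/12)(d/30) = (13.9/12)(30/30) = 1.1583
PET = 104.718 × 1.1583 = 121.295 mm/month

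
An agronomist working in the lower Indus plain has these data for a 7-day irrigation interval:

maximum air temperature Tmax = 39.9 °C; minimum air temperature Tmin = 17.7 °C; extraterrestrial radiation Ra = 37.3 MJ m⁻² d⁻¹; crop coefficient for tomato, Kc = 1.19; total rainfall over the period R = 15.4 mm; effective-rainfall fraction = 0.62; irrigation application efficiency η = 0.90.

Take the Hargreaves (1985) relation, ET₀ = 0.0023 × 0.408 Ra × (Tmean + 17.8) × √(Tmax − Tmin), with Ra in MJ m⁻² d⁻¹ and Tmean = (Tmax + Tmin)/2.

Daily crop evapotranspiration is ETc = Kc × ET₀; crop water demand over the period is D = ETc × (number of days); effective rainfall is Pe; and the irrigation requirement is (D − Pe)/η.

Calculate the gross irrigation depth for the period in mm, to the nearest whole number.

61 mm

Tmean = (39.9 + 17.7)/2 = 28.80 °C
0.408 Ra = 0.408 × 37.3 = 15.2184 mm/d equivalent
ET₀ = 0.0023 × 15.2184 × (28.80 + 17.8) × √22.2 = 0.0023 × 15.2184 × 46.60 × 4.7117 = 7.6853 mm/d
ETc = Kc × ET₀ = 1.19 × 7.6853 = 9.1455 mm/d
Crop demand D = ETc × 7 d = 9.1455 × 7 = 64.019 mm
Pe = 0.62 × 15.4 = 9.548 mm
D − Pe = 64.019 − 9.548 = 54.471 mm
Gross irrigation = 54.471 / 0.90 = 60.523 mm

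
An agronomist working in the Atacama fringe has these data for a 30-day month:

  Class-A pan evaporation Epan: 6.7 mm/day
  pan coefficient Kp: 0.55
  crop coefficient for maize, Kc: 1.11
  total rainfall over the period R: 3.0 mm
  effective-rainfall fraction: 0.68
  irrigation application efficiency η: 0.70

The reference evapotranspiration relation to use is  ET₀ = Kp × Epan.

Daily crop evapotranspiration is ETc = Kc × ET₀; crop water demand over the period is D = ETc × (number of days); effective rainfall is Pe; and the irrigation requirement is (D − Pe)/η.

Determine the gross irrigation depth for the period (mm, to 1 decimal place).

172.4 mm

ET₀ = 0.55 × 6.7 = 3.6850 mm/d
ETc = Kc × ET₀ = 1.11 × 3.6850 = 4.0904 mm/d
Crop demand D = ETc × 30 d = 4.0904 × 30 = 122.712 mm
Pe = 0.68 × 3.0 = 2.040 mm
D − Pe = 122.712 − 2.040 = 120.672 mm
Gross irrigation = 120.672 / 0.70 = 172.389 mm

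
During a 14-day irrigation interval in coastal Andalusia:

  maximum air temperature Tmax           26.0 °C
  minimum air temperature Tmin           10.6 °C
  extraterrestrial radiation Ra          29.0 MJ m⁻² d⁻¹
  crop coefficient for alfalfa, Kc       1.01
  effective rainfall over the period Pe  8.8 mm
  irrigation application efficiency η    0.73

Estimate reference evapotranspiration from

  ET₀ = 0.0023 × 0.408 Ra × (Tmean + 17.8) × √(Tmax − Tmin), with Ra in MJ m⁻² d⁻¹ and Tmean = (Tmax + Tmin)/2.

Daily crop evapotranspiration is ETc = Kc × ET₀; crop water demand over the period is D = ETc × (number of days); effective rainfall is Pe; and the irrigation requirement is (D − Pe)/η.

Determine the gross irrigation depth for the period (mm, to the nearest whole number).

63 mm

Tmean = (26.0 + 10.6)/2 = 18.30 °C
0.408 Ra = 0.408 × 29.0 = 11.8320 mm/d equivalent
ET₀ = 0.0023 × 11.8320 × (18.30 + 17.8) × √15.4 = 0.0023 × 11.8320 × 36.10 × 3.9243 = 3.8553 mm/d
ETc = Kc × ET₀ = 1.01 × 3.8553 = 3.8939 mm/d
Crop demand D = ETc × 14 d = 3.8939 × 14 = 54.515 mm
D − Pe = 54.515 − 8.8 = 45.715 mm
Gross irrigation = 45.715 / 0.73 = 62.623 mm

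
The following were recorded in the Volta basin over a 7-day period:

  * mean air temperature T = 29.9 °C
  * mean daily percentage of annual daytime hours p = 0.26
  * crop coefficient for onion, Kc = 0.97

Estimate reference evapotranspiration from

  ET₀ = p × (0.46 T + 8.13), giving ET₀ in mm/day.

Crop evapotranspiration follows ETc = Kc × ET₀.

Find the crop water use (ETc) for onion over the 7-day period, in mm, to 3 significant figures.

38.6 mm

ET₀ = 0.26 × (0.46 × 29.9 + 8.13) = 0.26 × 21.884 = 5.6898 mm/d
ETc = Kc × ET₀ = 0.97 × 5.6898 = 5.5191 mm/d
Over 7 days: 5.5191 × 7 = 38.634 mm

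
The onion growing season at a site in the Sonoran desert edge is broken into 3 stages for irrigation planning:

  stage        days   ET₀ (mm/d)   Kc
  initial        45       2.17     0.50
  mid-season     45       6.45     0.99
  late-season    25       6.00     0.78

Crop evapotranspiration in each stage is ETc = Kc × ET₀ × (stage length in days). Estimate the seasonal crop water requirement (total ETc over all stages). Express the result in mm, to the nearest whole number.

453 mm

initial: 0.50 × 2.17 × 45 = 48.83 mm
mid-season: 0.99 × 6.45 × 45 = 287.35 mm
late-season: 0.78 × 6.00 × 25 = 117.00 mm
Seasonal total = 453.18 mm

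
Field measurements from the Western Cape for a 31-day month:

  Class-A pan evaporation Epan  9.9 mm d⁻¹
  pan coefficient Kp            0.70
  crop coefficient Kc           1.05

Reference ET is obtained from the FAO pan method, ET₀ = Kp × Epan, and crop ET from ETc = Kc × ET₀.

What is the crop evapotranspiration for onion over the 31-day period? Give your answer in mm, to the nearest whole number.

ET₀ = 0.70 × 9.9 = 6.9300 mm/d
ETc = Kc × ET₀ = 1.05 × 6.9300 = 7.2765 mm/d
Over 31 days: 7.2765 × 31 = 225.572 mm

226 mm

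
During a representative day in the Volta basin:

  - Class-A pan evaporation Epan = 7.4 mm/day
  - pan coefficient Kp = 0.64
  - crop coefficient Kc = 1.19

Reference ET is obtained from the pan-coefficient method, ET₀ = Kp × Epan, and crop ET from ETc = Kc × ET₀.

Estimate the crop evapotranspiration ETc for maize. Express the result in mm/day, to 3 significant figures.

5.64 mm/day

ET₀ = 0.64 × 7.4 = 4.7360 mm/d
ETc = Kc × ET₀ = 1.19 × 4.7360 = 5.6358 mm/d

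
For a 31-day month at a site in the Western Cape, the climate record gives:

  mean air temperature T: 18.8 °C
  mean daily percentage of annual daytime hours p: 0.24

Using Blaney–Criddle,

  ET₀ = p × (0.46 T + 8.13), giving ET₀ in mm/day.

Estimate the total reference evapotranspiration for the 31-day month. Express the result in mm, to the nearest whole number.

125 mm

ET₀ = 0.24 × (0.46 × 18.8 + 8.13) = 0.24 × 16.778 = 4.0267 mm/d
Monthly total = 4.0267 × 31 = 124.828 mm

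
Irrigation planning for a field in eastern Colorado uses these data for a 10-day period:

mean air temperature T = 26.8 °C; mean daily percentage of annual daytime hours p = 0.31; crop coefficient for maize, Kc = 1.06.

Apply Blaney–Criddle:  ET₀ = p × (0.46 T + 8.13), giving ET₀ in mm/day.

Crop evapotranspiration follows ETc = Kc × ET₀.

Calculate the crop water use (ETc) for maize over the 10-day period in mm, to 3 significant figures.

67.2 mm

ET₀ = 0.31 × (0.46 × 26.8 + 8.13) = 0.31 × 20.458 = 6.3420 mm/d
ETc = Kc × ET₀ = 1.06 × 6.3420 = 6.7225 mm/d
Over 10 days: 6.7225 × 10 = 67.225 mm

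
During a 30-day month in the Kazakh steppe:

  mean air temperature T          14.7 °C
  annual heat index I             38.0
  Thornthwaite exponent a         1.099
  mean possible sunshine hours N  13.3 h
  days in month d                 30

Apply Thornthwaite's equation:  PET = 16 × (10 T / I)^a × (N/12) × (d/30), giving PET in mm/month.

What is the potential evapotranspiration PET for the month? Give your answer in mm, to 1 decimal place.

78.4 mm

10T/I = 10 × 14.7 / 38.0 = 3.8684
(10T/I)^a = 3.8684^1.099 = 4.4228
Uncorrected PET = 16 × 4.4228 = 70.765 mm
Correction = (N/12)(d/30) = (13.3/12)(30/30) = 1.1083
PET = 70.765 × 1.1083 = 78.429 mm/month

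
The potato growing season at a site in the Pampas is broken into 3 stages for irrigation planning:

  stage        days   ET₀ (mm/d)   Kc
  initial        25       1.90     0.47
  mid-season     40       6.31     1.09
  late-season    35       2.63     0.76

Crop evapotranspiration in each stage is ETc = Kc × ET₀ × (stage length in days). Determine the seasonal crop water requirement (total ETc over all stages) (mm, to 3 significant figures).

initial: 0.47 × 1.90 × 25 = 22.33 mm
mid-season: 1.09 × 6.31 × 40 = 275.12 mm
late-season: 0.76 × 2.63 × 35 = 69.96 mm
Seasonal total = 367.41 mm

367 mm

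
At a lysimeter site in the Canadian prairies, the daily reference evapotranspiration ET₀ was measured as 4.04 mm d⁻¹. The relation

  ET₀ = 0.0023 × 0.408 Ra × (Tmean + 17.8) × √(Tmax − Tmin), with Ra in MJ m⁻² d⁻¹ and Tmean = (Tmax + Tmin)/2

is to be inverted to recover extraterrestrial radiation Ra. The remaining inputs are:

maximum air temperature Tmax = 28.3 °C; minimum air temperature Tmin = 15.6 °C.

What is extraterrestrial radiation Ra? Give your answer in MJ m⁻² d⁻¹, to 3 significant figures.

Tmean = (28.3+15.6)/2 = 21.95 °C; ΔT = 12.7
Ra = ET₀ / [0.0023 × 0.408 × (Tmean+17.8) × √ΔT]
   = 4.04 / (0.0023 × 0.408 × 39.75 × 3.5637) = 30.392 MJ m⁻² d⁻¹

30.4 MJ m⁻² d⁻¹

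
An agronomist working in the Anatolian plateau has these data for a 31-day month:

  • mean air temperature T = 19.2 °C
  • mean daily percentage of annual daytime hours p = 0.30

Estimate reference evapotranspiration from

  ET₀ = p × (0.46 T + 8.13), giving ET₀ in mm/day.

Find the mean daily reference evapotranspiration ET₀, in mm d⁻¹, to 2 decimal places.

ET₀ = 0.30 × (0.46 × 19.2 + 8.13) = 0.30 × 16.962 = 5.0886 mm/d

5.09 mm d⁻¹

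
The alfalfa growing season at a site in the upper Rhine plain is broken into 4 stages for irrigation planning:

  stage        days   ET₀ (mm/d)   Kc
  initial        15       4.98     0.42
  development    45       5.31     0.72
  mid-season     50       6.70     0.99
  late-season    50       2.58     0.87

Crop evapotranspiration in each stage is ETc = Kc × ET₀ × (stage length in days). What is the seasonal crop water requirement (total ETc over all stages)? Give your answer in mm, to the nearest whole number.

initial: 0.42 × 4.98 × 15 = 31.37 mm
development: 0.72 × 5.31 × 45 = 172.04 mm
mid-season: 0.99 × 6.70 × 50 = 331.65 mm
late-season: 0.87 × 2.58 × 50 = 112.23 mm
Seasonal total = 647.29 mm

647 mm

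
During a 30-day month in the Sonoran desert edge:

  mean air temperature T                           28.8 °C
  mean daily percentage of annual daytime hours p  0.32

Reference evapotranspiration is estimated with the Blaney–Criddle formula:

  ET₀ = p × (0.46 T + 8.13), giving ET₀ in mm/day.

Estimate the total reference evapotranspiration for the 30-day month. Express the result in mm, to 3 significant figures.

ET₀ = 0.32 × (0.46 × 28.8 + 8.13) = 0.32 × 21.378 = 6.8410 mm/d
Monthly total = 6.8410 × 30 = 205.230 mm

205 mm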